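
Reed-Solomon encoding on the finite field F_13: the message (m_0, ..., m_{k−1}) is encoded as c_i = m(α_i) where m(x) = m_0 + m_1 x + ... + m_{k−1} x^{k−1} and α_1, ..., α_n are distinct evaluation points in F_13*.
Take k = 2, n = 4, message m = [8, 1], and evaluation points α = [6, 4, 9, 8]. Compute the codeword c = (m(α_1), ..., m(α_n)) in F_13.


c = [1, 12, 4, 3]

Message polynomial: m(x) = 8 + 1·x (mod 13).
For each evaluation point α_i, compute m(α_i) mod 13:
  α_1 = 6: Horner steps 1 → 1, so m(6) = 1.
  α_2 = 4: Horner steps 1 → 12, so m(4) = 12.
  α_3 = 9: Horner steps 1 → 4, so m(9) = 4.
  α_4 = 8: Horner steps 1 → 3, so m(8) = 3.
Codeword c = [1, 12, 4, 3] ∈ F_13^4.


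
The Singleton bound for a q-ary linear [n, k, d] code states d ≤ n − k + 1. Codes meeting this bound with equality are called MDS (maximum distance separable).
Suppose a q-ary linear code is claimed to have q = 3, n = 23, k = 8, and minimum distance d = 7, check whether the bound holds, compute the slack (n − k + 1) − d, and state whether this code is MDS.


Singleton RHS = n − k + 1 = 16, slack = 9, bound satisfied, not MDS.

Singleton bound: d ≤ n − k + 1.
Here n = 23, k = 8, so n − k + 1 = 16.
Given d = 7, check d ≤ 16: YES.
Slack = (n − k + 1) − d = 9.
The code is NOT MDS (slack = 9 > 0).
Description: the claimed parameters are [23, 8, 7]_3; such a code would be non-MDS.


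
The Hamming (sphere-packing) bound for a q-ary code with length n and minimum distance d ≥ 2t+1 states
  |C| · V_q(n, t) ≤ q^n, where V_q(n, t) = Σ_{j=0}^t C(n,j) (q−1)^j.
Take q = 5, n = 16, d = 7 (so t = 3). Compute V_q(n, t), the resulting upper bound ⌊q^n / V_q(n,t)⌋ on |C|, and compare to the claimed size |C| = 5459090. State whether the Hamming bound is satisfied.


V_q(n, t) = 37825, q^n = 152587890625, Hamming bound = 4034048, |C| = 5459090 > bound (violated).

Step 1: Compute V_q(n, t) = Σ_{j=0}^3 C(n, j) (q−1)^j.
  j = 0: C(16,0)·(4)^0 = 1·1 = 1.
  j = 1: C(16,1)·(4)^1 = 16·4 = 64.
  j = 2: C(16,2)·(4)^2 = 120·16 = 1920.
  j = 3: C(16,3)·(4)^3 = 560·64 = 35840.
  V_q(n, t) = 1 + 64 + 1920 + 35840 = 37825.
Step 2: q^n = 5^16 = 152587890625.
Step 3: Hamming bound ⌊q^n / V_q(n,t)⌋ = ⌊152587890625/37825⌋ = 4034048.
Step 4: Compare |C| = 5459090 to 4034048: violated.
The claimed |C| lies above the Hamming bound, so no 5-ary code of length 16 with d ≥ 7 can have 5459090 codewords.


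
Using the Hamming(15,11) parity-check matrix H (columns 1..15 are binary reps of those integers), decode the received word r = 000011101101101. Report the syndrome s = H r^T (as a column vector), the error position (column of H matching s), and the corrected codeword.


s = (1, 0, 0, 1)^T, error position = 9, corrected codeword c = 000011100101101

Compute s = H r^T mod 2 one row at a time:
  s_1 = 0 + 1 + 1 + 0 + 1 + 1 + 0 + 1 = 5 ≡ 1 (mod 2).
  s_2 = 0 + 1 + 1 + 1 + 1 + 1 + 0 + 1 = 6 ≡ 0 (mod 2).
  s_3 = 0 + 0 + 1 + 1 + 1 + 0 + 0 + 1 = 4 ≡ 0 (mod 2).
  s_4 = 0 + 0 + 1 + 1 + 1 + 0 + 1 + 1 = 5 ≡ 1 (mod 2).
s = (1, 0, 0, 1)^T — this equals column 9 of H (binary 1001), so error is at position 9.
Correct: flip bit 9 of r = 000011101101101 to get c = 000011100101101.


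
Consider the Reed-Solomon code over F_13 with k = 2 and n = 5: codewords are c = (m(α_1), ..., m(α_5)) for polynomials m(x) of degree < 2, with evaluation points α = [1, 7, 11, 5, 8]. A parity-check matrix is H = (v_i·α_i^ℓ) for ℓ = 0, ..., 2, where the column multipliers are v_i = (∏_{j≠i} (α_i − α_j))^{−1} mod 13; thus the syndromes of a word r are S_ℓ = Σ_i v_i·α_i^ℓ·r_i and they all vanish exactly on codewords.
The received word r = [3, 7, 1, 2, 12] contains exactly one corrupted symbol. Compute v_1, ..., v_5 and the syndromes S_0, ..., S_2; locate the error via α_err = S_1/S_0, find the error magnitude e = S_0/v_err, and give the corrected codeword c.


S = (8, 1, 5), error at position 4, error magnitude e = 5, c = [3, 7, 1, 10, 12].

Step 1: column multipliers v_i = (∏_{j≠i}(α_i − α_j))^{−1} mod 13.
  i = 1 (α = 1): (1−7)(1−11)(1−5)(1−8) = (−6)·(−10)·(−4)·(−7) = 1680 ≡ 3, so v_1 = 3^{−1} = 9 (mod 13).
  i = 2 (α = 7): (7−1)(7−11)(7−5)(7−8) = 6·(−4)·2·(−1) = 48 ≡ 9, so v_2 = 9^{−1} = 3 (mod 13).
  i = 3 (α = 11): (11−1)(11−7)(11−5)(11−8) = 10·4·6·3 = 720 ≡ 5, so v_3 = 5^{−1} = 8 (mod 13).
  i = 4 (α = 5): (5−1)(5−7)(5−11)(5−8) = 4·(−2)·(−6)·(−3) = −144 ≡ 12, so v_4 = 12^{−1} = 12 (mod 13).
  i = 5 (α = 8): (8−1)(8−7)(8−11)(8−5) = 7·1·(−3)·3 = −63 ≡ 2, so v_5 = 2^{−1} = 7 (mod 13).
  v = [9, 3, 8, 12, 7].
Step 2: syndromes of r = [3, 7, 1, 2, 12] (all sums mod 13).
  S_0 = Σ v_i r_i = 9·3 + 3·7 + 8·1 + 12·2 + 7·12 = 164 ≡ 8.
  S_1 = Σ v_i α_i r_i = 9·1·3 + 3·7·7 + 8·11·1 + 12·5·2 + 7·8·12 = 1054 ≡ 1.
  α_i^2 mod 13 = [1, 10, 4, 12, 12].
  S_2 = Σ v_i α_i^2 r_i = 9·1·3 + 3·10·7 + 8·4·1 + 12·12·2 + 7·12·12 = 1565 ≡ 5.
  S = (8, 1, 5) ≠ 0, so r is not a codeword (an error is present).
Step 3: locate the error. For a single error e at position i, S_ℓ = v_i·e·α_i^ℓ, so α_err = S_1/S_0.
  S_0^{−1} = 8^{−1} = 5 (mod 13), so α_err = 1·5 = 5 ≡ 5 = α_4. Error position i = 4.
  Consistency check: S_2/S_1 = 5·1 = 5 ≡ 5 = α_err ✓ (single-error assumption holds).
Step 4: error magnitude e = S_0/v_4 = S_0·∏_{j≠4}(α_4 − α_j) = 8·12 = 96 ≡ 5 (mod 13).
Step 5: correct position 4: c_4 = r_4 − e = 2 − 5 ≡ 10 (mod 13). Hence c = [3, 7, 1, 10, 12].
  Check: interpolating c through the α_i gives m(x) = 11 + 5·x (degree < 2) with m(α_i) = c_i for every i, so c is indeed a codeword.


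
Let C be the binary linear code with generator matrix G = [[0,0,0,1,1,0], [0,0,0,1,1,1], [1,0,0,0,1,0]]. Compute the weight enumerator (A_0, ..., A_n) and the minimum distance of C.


Weight distribution: A_0 = 1, A_1 = 1, A_2 = 3, A_3 = 3. Minimum distance d = 1.

Enumerate all 2^3 = 8 messages m ∈ F_2^3.
For each, compute codeword c = mG in F_2^6, then tally its weight.
  m = 000 → c = 000000, weight = 0.
  m = 100 → c = 000110, weight = 2.
  m = 010 → c = 000111, weight = 3.
  m = 110 → c = 000001, weight = 1.
  m = 001 → c = 100010, weight = 2.
  m = 101 → c = 100100, weight = 2.
  m = 011 → c = 100101, weight = 3.
  m = 111 → c = 100011, weight = 3.
Tally weights:
  weight 0: 1 codewords.
  weight 1: 1 codewords.
  weight 2: 3 codewords.
  weight 3: 3 codewords.
Minimum distance d = smallest w > 0 with A_w > 0 = 1.
Sanity: Σ A_w = 8 = 2^3 = 8 ✓.


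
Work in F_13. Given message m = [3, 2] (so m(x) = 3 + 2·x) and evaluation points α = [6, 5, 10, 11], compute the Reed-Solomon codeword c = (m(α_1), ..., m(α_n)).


c = [2, 0, 10, 12]

Message polynomial: m(x) = 3 + 2·x (mod 13).
For each evaluation point α_i, compute m(α_i) mod 13:
  α_1 = 6: Horner steps 2 → 2, so m(6) = 2.
  α_2 = 5: Horner steps 2 → 0, so m(5) = 0.
  α_3 = 10: Horner steps 2 → 10, so m(10) = 10.
  α_4 = 11: Horner steps 2 → 12, so m(11) = 12.
Codeword c = [2, 0, 10, 12] ∈ F_13^4.


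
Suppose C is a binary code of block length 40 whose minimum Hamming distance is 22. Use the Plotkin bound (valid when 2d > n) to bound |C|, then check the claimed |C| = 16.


Plotkin bound M ≤ 10; given |C| = 16 > bound (violated).

Check applicability: 2d = 44, n = 40.
2d − n = 4 > 0, so Plotkin applies.
Compute d/(2d−n) = 22/4 ≈ 5.5000.
⌊d/(2d−n)⌋ = 5.
Plotkin bound: M ≤ 2·5 = 10.
Given |C| = 16, check: VIOLATED.
This |C| is above the Plotkin bound, so no binary code with n = 40, d = 22 and 16 codewords exists.


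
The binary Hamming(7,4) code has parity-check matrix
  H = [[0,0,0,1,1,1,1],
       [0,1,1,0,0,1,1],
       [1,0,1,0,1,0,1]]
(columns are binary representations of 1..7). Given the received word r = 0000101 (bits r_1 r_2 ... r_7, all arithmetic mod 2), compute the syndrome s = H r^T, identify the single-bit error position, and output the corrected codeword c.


s = (0, 1, 0)^T, error position = 2, corrected codeword c = 0100101

Compute s = H r^T mod 2 one row at a time:
  s_1 = 0 + 1 + 0 + 1 = 2 ≡ 0 (mod 2).
  s_2 = 0 + 0 + 0 + 1 = 1 ≡ 1 (mod 2).
  s_3 = 0 + 0 + 1 + 1 = 2 ≡ 0 (mod 2).
s = (0, 1, 0)^T — this equals column 2 of H (binary 010), so error is at position 2.
Correct: flip bit 2 of r = 0000101 to get c = 0100101.


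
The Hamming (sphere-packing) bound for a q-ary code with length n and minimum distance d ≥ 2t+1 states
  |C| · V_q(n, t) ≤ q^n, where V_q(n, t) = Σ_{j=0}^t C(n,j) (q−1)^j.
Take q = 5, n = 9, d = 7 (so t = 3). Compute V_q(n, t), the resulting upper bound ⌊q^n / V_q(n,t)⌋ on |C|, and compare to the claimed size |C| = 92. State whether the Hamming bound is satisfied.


V_q(n, t) = 5989, q^n = 1953125, Hamming bound = 326, |C| = 92 ≤ bound (satisfied).

Step 1: Compute V_q(n, t) = Σ_{j=0}^3 C(n, j) (q−1)^j.
  j = 0: C(9,0)·(4)^0 = 1·1 = 1.
  j = 1: C(9,1)·(4)^1 = 9·4 = 36.
  j = 2: C(9,2)·(4)^2 = 36·16 = 576.
  j = 3: C(9,3)·(4)^3 = 84·64 = 5376.
  V_q(n, t) = 1 + 36 + 576 + 5376 = 5989.
Step 2: q^n = 5^9 = 1953125.
Step 3: Hamming bound ⌊q^n / V_q(n,t)⌋ = ⌊1953125/5989⌋ = 326.
Step 4: Compare |C| = 92 to 326: satisfied.
The claimed |C| lies below the Hamming bound.


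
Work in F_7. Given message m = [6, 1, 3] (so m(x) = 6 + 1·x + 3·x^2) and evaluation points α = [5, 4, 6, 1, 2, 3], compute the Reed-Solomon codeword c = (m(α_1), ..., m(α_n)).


c = [2, 2, 1, 3, 6, 1]

Message polynomial: m(x) = 6 + 1·x + 3·x^2 (mod 7).
For each evaluation point α_i, compute m(α_i) mod 7:
  α_1 = 5: Horner steps 3 → 2 → 2, so m(5) = 2.
  α_2 = 4: Horner steps 3 → 6 → 2, so m(4) = 2.
  α_3 = 6: Horner steps 3 → 5 → 1, so m(6) = 1.
  α_4 = 1: Horner steps 3 → 4 → 3, so m(1) = 3.
  α_5 = 2: Horner steps 3 → 0 → 6, so m(2) = 6.
  α_6 = 3: Horner steps 3 → 3 → 1, so m(3) = 1.
Codeword c = [2, 2, 1, 3, 6, 1] ∈ F_7^6.


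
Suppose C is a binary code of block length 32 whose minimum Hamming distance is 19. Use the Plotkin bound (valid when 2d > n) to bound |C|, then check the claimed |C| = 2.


Plotkin bound M ≤ 6; given |C| = 2 ≤ bound (satisfied).

Check applicability: 2d = 38, n = 32.
2d − n = 6 > 0, so Plotkin applies.
Compute d/(2d−n) = 19/6 ≈ 3.1667.
⌊d/(2d−n)⌋ = 3.
Plotkin bound: M ≤ 2·3 = 6.
Given |C| = 2, check: satisfied.
This |C| is below the Plotkin bound.


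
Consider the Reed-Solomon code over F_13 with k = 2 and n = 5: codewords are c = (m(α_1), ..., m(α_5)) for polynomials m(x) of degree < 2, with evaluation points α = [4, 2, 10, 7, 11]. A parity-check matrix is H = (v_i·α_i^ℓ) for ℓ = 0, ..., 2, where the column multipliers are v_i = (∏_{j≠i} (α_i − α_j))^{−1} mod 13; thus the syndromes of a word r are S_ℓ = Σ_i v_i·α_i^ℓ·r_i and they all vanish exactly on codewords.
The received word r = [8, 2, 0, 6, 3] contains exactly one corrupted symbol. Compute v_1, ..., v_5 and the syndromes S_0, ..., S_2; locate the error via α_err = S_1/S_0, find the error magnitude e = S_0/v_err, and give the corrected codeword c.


S = (12, 6, 3), error at position 4, error magnitude e = 2, c = [8, 2, 0, 4, 3].

Step 1: column multipliers v_i = (∏_{j≠i}(α_i − α_j))^{−1} mod 13.
  i = 1 (α = 4): (4−2)(4−10)(4−7)(4−11) = 2·(−6)·(−3)·(−7) = −252 ≡ 8, so v_1 = 8^{−1} = 5 (mod 13).
  i = 2 (α = 2): (2−4)(2−10)(2−7)(2−11) = (−2)·(−8)·(−5)·(−9) = 720 ≡ 5, so v_2 = 5^{−1} = 8 (mod 13).
  i = 3 (α = 10): (10−4)(10−2)(10−7)(10−11) = 6·8·3·(−1) = −144 ≡ 12, so v_3 = 12^{−1} = 12 (mod 13).
  i = 4 (α = 7): (7−4)(7−2)(7−10)(7−11) = 3·5·(−3)·(−4) = 180 ≡ 11, so v_4 = 11^{−1} = 6 (mod 13).
  i = 5 (α = 11): (11−4)(11−2)(11−10)(11−7) = 7·9·1·4 = 252 ≡ 5, so v_5 = 5^{−1} = 8 (mod 13).
  v = [5, 8, 12, 6, 8].
Step 2: syndromes of r = [8, 2, 0, 6, 3] (all sums mod 13).
  S_0 = Σ v_i r_i = 5·8 + 8·2 + 12·0 + 6·6 + 8·3 = 116 ≡ 12.
  S_1 = Σ v_i α_i r_i = 5·4·8 + 8·2·2 + 12·10·0 + 6·7·6 + 8·11·3 = 708 ≡ 6.
  α_i^2 mod 13 = [3, 4, 9, 10, 4].
  S_2 = Σ v_i α_i^2 r_i = 5·3·8 + 8·4·2 + 12·9·0 + 6·10·6 + 8·4·3 = 640 ≡ 3.
  S = (12, 6, 3) ≠ 0, so r is not a codeword (an error is present).
Step 3: locate the error. For a single error e at position i, S_ℓ = v_i·e·α_i^ℓ, so α_err = S_1/S_0.
  S_0^{−1} = 12^{−1} = 12 (mod 13), so α_err = 6·12 = 72 ≡ 7 = α_4. Error position i = 4.
  Consistency check: S_2/S_1 = 3·11 = 33 ≡ 7 = α_err ✓ (single-error assumption holds).
Step 4: error magnitude e = S_0/v_4 = S_0·∏_{j≠4}(α_4 − α_j) = 12·11 = 132 ≡ 2 (mod 13).
Step 5: correct position 4: c_4 = r_4 − e = 6 − 2 ≡ 4 (mod 13). Hence c = [8, 2, 0, 4, 3].
  Check: interpolating c through the α_i gives m(x) = 9 + 3·x (degree < 2) with m(α_i) = c_i for every i, so c is indeed a codeword.


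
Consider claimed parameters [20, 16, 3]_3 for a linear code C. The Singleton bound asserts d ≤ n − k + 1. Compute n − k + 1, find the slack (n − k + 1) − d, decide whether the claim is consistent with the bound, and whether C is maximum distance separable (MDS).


Singleton RHS = n − k + 1 = 5, slack = 2, bound satisfied, not MDS.

Singleton bound: d ≤ n − k + 1.
Here n = 20, k = 16, so n − k + 1 = 5.
Given d = 3, check d ≤ 5: YES.
Slack = (n − k + 1) − d = 2.
The code is NOT MDS (slack = 2 > 0).
Description: the claimed parameters are [20, 16, 3]_3; such a code would be non-MDS.


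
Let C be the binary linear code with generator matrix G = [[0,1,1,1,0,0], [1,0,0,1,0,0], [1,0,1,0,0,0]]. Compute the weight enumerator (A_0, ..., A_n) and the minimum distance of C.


Weight distribution: A_0 = 1, A_1 = 1, A_2 = 3, A_3 = 3. Minimum distance d = 1.

Enumerate all 2^3 = 8 messages m ∈ F_2^3.
For each, compute codeword c = mG in F_2^6, then tally its weight.
  m = 000 → c = 000000, weight = 0.
  m = 100 → c = 011100, weight = 3.
  m = 010 → c = 100100, weight = 2.
  m = 110 → c = 111000, weight = 3.
  m = 001 → c = 101000, weight = 2.
  m = 101 → c = 110100, weight = 3.
  m = 011 → c = 001100, weight = 2.
  m = 111 → c = 010000, weight = 1.
Tally weights:
  weight 0: 1 codewords.
  weight 1: 1 codewords.
  weight 2: 3 codewords.
  weight 3: 3 codewords.
Minimum distance d = smallest w > 0 with A_w > 0 = 1.
Sanity: Σ A_w = 8 = 2^3 = 8 ✓.


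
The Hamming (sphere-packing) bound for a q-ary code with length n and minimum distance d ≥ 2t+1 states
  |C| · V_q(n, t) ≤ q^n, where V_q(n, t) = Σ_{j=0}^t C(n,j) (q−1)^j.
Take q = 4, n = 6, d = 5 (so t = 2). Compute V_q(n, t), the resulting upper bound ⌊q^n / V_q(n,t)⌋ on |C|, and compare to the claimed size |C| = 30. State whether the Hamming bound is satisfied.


V_q(n, t) = 154, q^n = 4096, Hamming bound = 26, |C| = 30 > bound (violated).

Step 1: Compute V_q(n, t) = Σ_{j=0}^2 C(n, j) (q−1)^j.
  j = 0: C(6,0)·(3)^0 = 1·1 = 1.
  j = 1: C(6,1)·(3)^1 = 6·3 = 18.
  j = 2: C(6,2)·(3)^2 = 15·9 = 135.
  V_q(n, t) = 1 + 18 + 135 = 154.
Step 2: q^n = 4^6 = 4096.
Step 3: Hamming bound ⌊q^n / V_q(n,t)⌋ = ⌊4096/154⌋ = 26.
Step 4: Compare |C| = 30 to 26: violated.
The claimed |C| lies above the Hamming bound, so no 4-ary code of length 6 with d ≥ 5 can have 30 codewords.


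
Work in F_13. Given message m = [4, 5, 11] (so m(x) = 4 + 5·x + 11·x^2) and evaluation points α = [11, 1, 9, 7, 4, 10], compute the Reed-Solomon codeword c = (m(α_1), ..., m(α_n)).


c = [12, 7, 4, 6, 5, 10]

Message polynomial: m(x) = 4 + 5·x + 11·x^2 (mod 13).
For each evaluation point α_i, compute m(α_i) mod 13:
  α_1 = 11: Horner steps 11 → 9 → 12, so m(11) = 12.
  α_2 = 1: Horner steps 11 → 3 → 7, so m(1) = 7.
  α_3 = 9: Horner steps 11 → 0 → 4, so m(9) = 4.
  α_4 = 7: Horner steps 11 → 4 → 6, so m(7) = 6.
  α_5 = 4: Horner steps 11 → 10 → 5, so m(4) = 5.
  α_6 = 10: Horner steps 11 → 11 → 10, so m(10) = 10.
Codeword c = [12, 7, 4, 6, 5, 10] ∈ F_13^6.


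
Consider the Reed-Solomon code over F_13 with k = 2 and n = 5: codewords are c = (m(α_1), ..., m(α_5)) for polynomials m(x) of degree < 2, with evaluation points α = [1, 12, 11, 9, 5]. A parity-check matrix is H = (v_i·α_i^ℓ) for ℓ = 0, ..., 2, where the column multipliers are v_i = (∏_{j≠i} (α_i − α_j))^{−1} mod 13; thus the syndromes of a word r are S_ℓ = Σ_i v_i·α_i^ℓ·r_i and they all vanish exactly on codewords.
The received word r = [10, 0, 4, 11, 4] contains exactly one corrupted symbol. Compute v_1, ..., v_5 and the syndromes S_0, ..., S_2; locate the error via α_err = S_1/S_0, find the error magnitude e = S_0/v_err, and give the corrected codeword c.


S = (10, 6, 1), error at position 3, error magnitude e = 9, c = [10, 0, 8, 11, 4].

Step 1: column multipliers v_i = (∏_{j≠i}(α_i − α_j))^{−1} mod 13.
  i = 1 (α = 1): (1−12)(1−11)(1−9)(1−5) = (−11)·(−10)·(−8)·(−4) = 3520 ≡ 10, so v_1 = 10^{−1} = 4 (mod 13).
  i = 2 (α = 12): (12−1)(12−11)(12−9)(12−5) = 11·1·3·7 = 231 ≡ 10, so v_2 = 10^{−1} = 4 (mod 13).
  i = 3 (α = 11): (11−1)(11−12)(11−9)(11−5) = 10·(−1)·2·6 = −120 ≡ 10, so v_3 = 10^{−1} = 4 (mod 13).
  i = 4 (α = 9): (9−1)(9−12)(9−11)(9−5) = 8·(−3)·(−2)·4 = 192 ≡ 10, so v_4 = 10^{−1} = 4 (mod 13).
  i = 5 (α = 5): (5−1)(5−12)(5−11)(5−9) = 4·(−7)·(−6)·(−4) = −672 ≡ 4, so v_5 = 4^{−1} = 10 (mod 13).
  v = [4, 4, 4, 4, 10].
Step 2: syndromes of r = [10, 0, 4, 11, 4] (all sums mod 13).
  S_0 = Σ v_i r_i = 4·10 + 4·0 + 4·4 + 4·11 + 10·4 = 140 ≡ 10.
  S_1 = Σ v_i α_i r_i = 4·1·10 + 4·12·0 + 4·11·4 + 4·9·11 + 10·5·4 = 812 ≡ 6.
  α_i^2 mod 13 = [1, 1, 4, 3, 12].
  S_2 = Σ v_i α_i^2 r_i = 4·1·10 + 4·1·0 + 4·4·4 + 4·3·11 + 10·12·4 = 716 ≡ 1.
  S = (10, 6, 1) ≠ 0, so r is not a codeword (an error is present).
Step 3: locate the error. For a single error e at position i, S_ℓ = v_i·e·α_i^ℓ, so α_err = S_1/S_0.
  S_0^{−1} = 10^{−1} = 4 (mod 13), so α_err = 6·4 = 24 ≡ 11 = α_3. Error position i = 3.
  Consistency check: S_2/S_1 = 1·11 = 11 ≡ 11 = α_err ✓ (single-error assumption holds).
Step 4: error magnitude e = S_0/v_3 = S_0·∏_{j≠3}(α_3 − α_j) = 10·10 = 100 ≡ 9 (mod 13).
Step 5: correct position 3: c_3 = r_3 − e = 4 − 9 ≡ 8 (mod 13). Hence c = [10, 0, 8, 11, 4].
  Check: interpolating c through the α_i gives m(x) = 5 + 5·x (degree < 2) with m(α_i) = c_i for every i, so c is indeed a codeword.


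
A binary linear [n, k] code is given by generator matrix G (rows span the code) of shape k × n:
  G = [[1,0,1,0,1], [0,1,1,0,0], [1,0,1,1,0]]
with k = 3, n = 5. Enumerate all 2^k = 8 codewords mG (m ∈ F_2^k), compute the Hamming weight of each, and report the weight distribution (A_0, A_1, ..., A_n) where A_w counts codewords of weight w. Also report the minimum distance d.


Weight distribution: A_0 = 1, A_2 = 2, A_3 = 4, A_4 = 1. Minimum distance d = 2.

Enumerate all 2^3 = 8 messages m ∈ F_2^3.
For each, compute codeword c = mG in F_2^5, then tally its weight.
  m = 000 → c = 00000, weight = 0.
  m = 100 → c = 10101, weight = 3.
  m = 010 → c = 01100, weight = 2.
  m = 110 → c = 11001, weight = 3.
  m = 001 → c = 10110, weight = 3.
  m = 101 → c = 00011, weight = 2.
  m = 011 → c = 11010, weight = 3.
  m = 111 → c = 01111, weight = 4.
Tally weights:
  weight 0: 1 codewords.
  weight 2: 2 codewords.
  weight 3: 4 codewords.
  weight 4: 1 codewords.
Minimum distance d = smallest w > 0 with A_w > 0 = 2.
Sanity: Σ A_w = 8 = 2^3 = 8 ✓.


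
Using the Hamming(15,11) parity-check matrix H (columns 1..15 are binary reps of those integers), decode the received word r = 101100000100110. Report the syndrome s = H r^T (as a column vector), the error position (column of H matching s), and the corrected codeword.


s = (1, 1, 1, 1)^T, error position = 15, corrected codeword c = 101100000100111

Compute s = H r^T mod 2 one row at a time:
  s_1 = 0 + 0 + 1 + 0 + 0 + 1 + 1 + 0 = 3 ≡ 1 (mod 2).
  s_2 = 1 + 0 + 0 + 0 + 0 + 1 + 1 + 0 = 3 ≡ 1 (mod 2).
  s_3 = 0 + 1 + 0 + 0 + 1 + 0 + 1 + 0 = 3 ≡ 1 (mod 2).
  s_4 = 1 + 1 + 0 + 0 + 0 + 0 + 1 + 0 = 3 ≡ 1 (mod 2).
s = (1, 1, 1, 1)^T — this equals column 15 of H (binary 1111), so error is at position 15.
Correct: flip bit 15 of r = 101100000100110 to get c = 101100000100111.


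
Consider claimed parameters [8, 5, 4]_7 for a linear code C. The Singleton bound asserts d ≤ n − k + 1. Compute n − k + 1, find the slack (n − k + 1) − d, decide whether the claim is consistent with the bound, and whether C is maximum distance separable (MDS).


Singleton RHS = n − k + 1 = 4, slack = 0, bound satisfied, MDS.

Singleton bound: d ≤ n − k + 1.
Here n = 8, k = 5, so n − k + 1 = 4.
Given d = 4, check d ≤ 4: YES.
Slack = (n − k + 1) − d = 0.
The code is MDS (slack = 0).
Description: the claimed parameters are [8, 5, 4]_7; such a code would be MDS (meets Singleton bound).


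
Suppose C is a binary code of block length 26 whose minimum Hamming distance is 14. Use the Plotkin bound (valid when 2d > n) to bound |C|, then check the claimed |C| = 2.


Plotkin bound M ≤ 14; given |C| = 2 ≤ bound (satisfied).

Check applicability: 2d = 28, n = 26.
2d − n = 2 > 0, so Plotkin applies.
Compute d/(2d−n) = 14/2 ≈ 7.0000.
⌊d/(2d−n)⌋ = 7.
Plotkin bound: M ≤ 2·7 = 14.
Given |C| = 2, check: satisfied.
This |C| is below the Plotkin bound.


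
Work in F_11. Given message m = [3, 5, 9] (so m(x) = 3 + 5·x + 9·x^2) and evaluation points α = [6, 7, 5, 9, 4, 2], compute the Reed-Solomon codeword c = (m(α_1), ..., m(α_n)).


c = [5, 6, 0, 7, 2, 5]

Message polynomial: m(x) = 3 + 5·x + 9·x^2 (mod 11).
For each evaluation point α_i, compute m(α_i) mod 11:
  α_1 = 6: Horner steps 9 → 4 → 5, so m(6) = 5.
  α_2 = 7: Horner steps 9 → 2 → 6, so m(7) = 6.
  α_3 = 5: Horner steps 9 → 6 → 0, so m(5) = 0.
  α_4 = 9: Horner steps 9 → 9 → 7, so m(9) = 7.
  α_5 = 4: Horner steps 9 → 8 → 2, so m(4) = 2.
  α_6 = 2: Horner steps 9 → 1 → 5, so m(2) = 5.
Codeword c = [5, 6, 0, 7, 2, 5] ∈ F_11^6.


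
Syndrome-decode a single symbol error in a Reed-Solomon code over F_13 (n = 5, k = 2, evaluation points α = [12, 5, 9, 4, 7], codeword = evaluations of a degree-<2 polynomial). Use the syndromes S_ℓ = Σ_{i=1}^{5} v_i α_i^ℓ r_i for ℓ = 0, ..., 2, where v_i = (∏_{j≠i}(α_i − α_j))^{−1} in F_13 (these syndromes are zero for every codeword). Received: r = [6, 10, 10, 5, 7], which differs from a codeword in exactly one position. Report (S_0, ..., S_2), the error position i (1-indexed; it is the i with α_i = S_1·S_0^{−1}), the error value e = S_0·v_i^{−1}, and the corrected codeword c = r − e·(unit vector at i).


S = (11, 8, 7), error at position 3, error magnitude e = 6, c = [6, 10, 4, 5, 7].

Step 1: column multipliers v_i = (∏_{j≠i}(α_i − α_j))^{−1} mod 13.
  i = 1 (α = 12): (12−5)(12−9)(12−4)(12−7) = 7·3·8·5 = 840 ≡ 8, so v_1 = 8^{−1} = 5 (mod 13).
  i = 2 (α = 5): (5−12)(5−9)(5−4)(5−7) = (−7)·(−4)·1·(−2) = −56 ≡ 9, so v_2 = 9^{−1} = 3 (mod 13).
  i = 3 (α = 9): (9−12)(9−5)(9−4)(9−7) = (−3)·4·5·2 = −120 ≡ 10, so v_3 = 10^{−1} = 4 (mod 13).
  i = 4 (α = 4): (4−12)(4−5)(4−9)(4−7) = (−8)·(−1)·(−5)·(−3) = 120 ≡ 3, so v_4 = 3^{−1} = 9 (mod 13).
  i = 5 (α = 7): (7−12)(7−5)(7−9)(7−4) = (−5)·2·(−2)·3 = 60 ≡ 8, so v_5 = 8^{−1} = 5 (mod 13).
  v = [5, 3, 4, 9, 5].
Step 2: syndromes of r = [6, 10, 10, 5, 7] (all sums mod 13).
  S_0 = Σ v_i r_i = 5·6 + 3·10 + 4·10 + 9·5 + 5·7 = 180 ≡ 11.
  S_1 = Σ v_i α_i r_i = 5·12·6 + 3·5·10 + 4·9·10 + 9·4·5 + 5·7·7 = 1295 ≡ 8.
  α_i^2 mod 13 = [1, 12, 3, 3, 10].
  S_2 = Σ v_i α_i^2 r_i = 5·1·6 + 3·12·10 + 4·3·10 + 9·3·5 + 5·10·7 = 995 ≡ 7.
  S = (11, 8, 7) ≠ 0, so r is not a codeword (an error is present).
Step 3: locate the error. For a single error e at position i, S_ℓ = v_i·e·α_i^ℓ, so α_err = S_1/S_0.
  S_0^{−1} = 11^{−1} = 6 (mod 13), so α_err = 8·6 = 48 ≡ 9 = α_3. Error position i = 3.
  Consistency check: S_2/S_1 = 7·5 = 35 ≡ 9 = α_err ✓ (single-error assumption holds).
Step 4: error magnitude e = S_0/v_3 = S_0·∏_{j≠3}(α_3 − α_j) = 11·10 = 110 ≡ 6 (mod 13).
Step 5: correct position 3: c_3 = r_3 − e = 10 − 6 ≡ 4 (mod 13). Hence c = [6, 10, 4, 5, 7].
  Check: interpolating c through the α_i gives m(x) = 11 + 5·x (degree < 2) with m(α_i) = c_i for every i, so c is indeed a codeword.


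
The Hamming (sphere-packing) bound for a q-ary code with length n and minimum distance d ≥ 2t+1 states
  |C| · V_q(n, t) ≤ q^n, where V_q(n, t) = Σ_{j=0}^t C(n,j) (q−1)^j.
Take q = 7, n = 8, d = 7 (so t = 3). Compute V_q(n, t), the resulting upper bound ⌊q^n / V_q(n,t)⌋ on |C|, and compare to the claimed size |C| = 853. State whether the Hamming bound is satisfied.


V_q(n, t) = 13153, q^n = 5764801, Hamming bound = 438, |C| = 853 > bound (violated).

Step 1: Compute V_q(n, t) = Σ_{j=0}^3 C(n, j) (q−1)^j.
  j = 0: C(8,0)·(6)^0 = 1·1 = 1.
  j = 1: C(8,1)·(6)^1 = 8·6 = 48.
  j = 2: C(8,2)·(6)^2 = 28·36 = 1008.
  j = 3: C(8,3)·(6)^3 = 56·216 = 12096.
  V_q(n, t) = 1 + 48 + 1008 + 12096 = 13153.
Step 2: q^n = 7^8 = 5764801.
Step 3: Hamming bound ⌊q^n / V_q(n,t)⌋ = ⌊5764801/13153⌋ = 438.
Step 4: Compare |C| = 853 to 438: violated.
The claimed |C| lies above the Hamming bound, so no 7-ary code of length 8 with d ≥ 7 can have 853 codewords.


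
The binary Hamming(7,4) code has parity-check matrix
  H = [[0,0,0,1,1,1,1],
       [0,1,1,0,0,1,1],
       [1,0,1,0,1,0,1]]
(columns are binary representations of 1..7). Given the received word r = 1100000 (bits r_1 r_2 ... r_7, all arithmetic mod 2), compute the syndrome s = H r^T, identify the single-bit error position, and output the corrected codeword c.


s = (0, 1, 1)^T, error position = 3, corrected codeword c = 1110000

Compute s = H r^T mod 2 one row at a time:
  s_1 = 0 + 0 + 0 + 0 = 0 ≡ 0 (mod 2).
  s_2 = 1 + 0 + 0 + 0 = 1 ≡ 1 (mod 2).
  s_3 = 1 + 0 + 0 + 0 = 1 ≡ 1 (mod 2).
s = (0, 1, 1)^T — this equals column 3 of H (binary 011), so error is at position 3.
Correct: flip bit 3 of r = 1100000 to get c = 1110000.


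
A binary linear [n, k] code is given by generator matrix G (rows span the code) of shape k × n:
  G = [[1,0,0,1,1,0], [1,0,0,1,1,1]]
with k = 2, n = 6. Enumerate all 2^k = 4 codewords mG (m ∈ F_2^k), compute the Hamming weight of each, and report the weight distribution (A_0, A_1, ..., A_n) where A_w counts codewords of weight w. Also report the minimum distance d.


Weight distribution: A_0 = 1, A_1 = 1, A_3 = 1, A_4 = 1. Minimum distance d = 1.

Enumerate all 2^2 = 4 messages m ∈ F_2^2.
For each, compute codeword c = mG in F_2^6, then tally its weight.
  m = 00 → c = 000000, weight = 0.
  m = 10 → c = 100110, weight = 3.
  m = 01 → c = 100111, weight = 4.
  m = 11 → c = 000001, weight = 1.
Tally weights:
  weight 0: 1 codewords.
  weight 1: 1 codewords.
  weight 3: 1 codewords.
  weight 4: 1 codewords.
Minimum distance d = smallest w > 0 with A_w > 0 = 1.
Sanity: Σ A_w = 4 = 2^2 = 4 ✓.


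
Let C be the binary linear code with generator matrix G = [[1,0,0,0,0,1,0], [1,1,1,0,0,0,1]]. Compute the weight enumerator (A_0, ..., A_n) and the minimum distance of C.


Weight distribution: A_0 = 1, A_2 = 1, A_4 = 2. Minimum distance d = 2.

Enumerate all 2^2 = 4 messages m ∈ F_2^2.
For each, compute codeword c = mG in F_2^7, then tally its weight.
  m = 00 → c = 0000000, weight = 0.
  m = 10 → c = 1000010, weight = 2.
  m = 01 → c = 1110001, weight = 4.
  m = 11 → c = 0110011, weight = 4.
Tally weights:
  weight 0: 1 codewords.
  weight 2: 1 codewords.
  weight 4: 2 codewords.
Minimum distance d = smallest w > 0 with A_w > 0 = 2.
Sanity: Σ A_w = 4 = 2^2 = 4 ✓.


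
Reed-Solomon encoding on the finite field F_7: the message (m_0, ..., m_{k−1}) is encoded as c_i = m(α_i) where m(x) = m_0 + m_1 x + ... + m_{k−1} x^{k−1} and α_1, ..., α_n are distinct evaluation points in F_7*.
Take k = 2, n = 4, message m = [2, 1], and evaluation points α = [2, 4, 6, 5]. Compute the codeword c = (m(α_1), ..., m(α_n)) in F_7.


c = [4, 6, 1, 0]

Message polynomial: m(x) = 2 + 1·x (mod 7).
For each evaluation point α_i, compute m(α_i) mod 7:
  α_1 = 2: Horner steps 1 → 4, so m(2) = 4.
  α_2 = 4: Horner steps 1 → 6, so m(4) = 6.
  α_3 = 6: Horner steps 1 → 1, so m(6) = 1.
  α_4 = 5: Horner steps 1 → 0, so m(5) = 0.
Codeword c = [4, 6, 1, 0] ∈ F_7^4.


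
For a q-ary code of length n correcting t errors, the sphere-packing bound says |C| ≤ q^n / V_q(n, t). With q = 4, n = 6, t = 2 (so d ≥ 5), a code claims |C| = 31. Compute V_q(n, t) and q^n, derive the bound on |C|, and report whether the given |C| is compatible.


V_q(n, t) = 154, q^n = 4096, Hamming bound = 26, |C| = 31 > bound (violated).

Step 1: Compute V_q(n, t) = Σ_{j=0}^2 C(n, j) (q−1)^j.
  j = 0: C(6,0)·(3)^0 = 1·1 = 1.
  j = 1: C(6,1)·(3)^1 = 6·3 = 18.
  j = 2: C(6,2)·(3)^2 = 15·9 = 135.
  V_q(n, t) = 1 + 18 + 135 = 154.
Step 2: q^n = 4^6 = 4096.
Step 3: Hamming bound ⌊q^n / V_q(n,t)⌋ = ⌊4096/154⌋ = 26.
Step 4: Compare |C| = 31 to 26: violated.
The claimed |C| lies above the Hamming bound, so no 4-ary code of length 6 with d ≥ 5 can have 31 codewords.


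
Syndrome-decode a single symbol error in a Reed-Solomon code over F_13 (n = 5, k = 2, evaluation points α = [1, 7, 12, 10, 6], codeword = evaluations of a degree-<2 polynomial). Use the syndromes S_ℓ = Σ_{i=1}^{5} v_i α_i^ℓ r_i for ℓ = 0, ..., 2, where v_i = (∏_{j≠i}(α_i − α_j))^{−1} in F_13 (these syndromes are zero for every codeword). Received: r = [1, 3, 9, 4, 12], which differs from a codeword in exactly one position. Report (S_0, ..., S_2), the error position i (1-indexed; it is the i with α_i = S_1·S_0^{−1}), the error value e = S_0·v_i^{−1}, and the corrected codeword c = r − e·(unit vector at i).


S = (7, 3, 5), error at position 5, error magnitude e = 5, c = [1, 3, 9, 4, 7].

Step 1: column multipliers v_i = (∏_{j≠i}(α_i − α_j))^{−1} mod 13.
  i = 1 (α = 1): (1−7)(1−12)(1−10)(1−6) = (−6)·(−11)·(−9)·(−5) = 2970 ≡ 6, so v_1 = 6^{−1} = 11 (mod 13).
  i = 2 (α = 7): (7−1)(7−12)(7−10)(7−6) = 6·(−5)·(−3)·1 = 90 ≡ 12, so v_2 = 12^{−1} = 12 (mod 13).
  i = 3 (α = 12): (12−1)(12−7)(12−10)(12−6) = 11·5·2·6 = 660 ≡ 10, so v_3 = 10^{−1} = 4 (mod 13).
  i = 4 (α = 10): (10−1)(10−7)(10−12)(10−6) = 9·3·(−2)·4 = −216 ≡ 5, so v_4 = 5^{−1} = 8 (mod 13).
  i = 5 (α = 6): (6−1)(6−7)(6−12)(6−10) = 5·(−1)·(−6)·(−4) = −120 ≡ 10, so v_5 = 10^{−1} = 4 (mod 13).
  v = [11, 12, 4, 8, 4].
Step 2: syndromes of r = [1, 3, 9, 4, 12] (all sums mod 13).
  S_0 = Σ v_i r_i = 11·1 + 12·3 + 4·9 + 8·4 + 4·12 = 163 ≡ 7.
  S_1 = Σ v_i α_i r_i = 11·1·1 + 12·7·3 + 4·12·9 + 8·10·4 + 4·6·12 = 1303 ≡ 3.
  α_i^2 mod 13 = [1, 10, 1, 9, 10].
  S_2 = Σ v_i α_i^2 r_i = 11·1·1 + 12·10·3 + 4·1·9 + 8·9·4 + 4·10·12 = 1175 ≡ 5.
  S = (7, 3, 5) ≠ 0, so r is not a codeword (an error is present).
Step 3: locate the error. For a single error e at position i, S_ℓ = v_i·e·α_i^ℓ, so α_err = S_1/S_0.
  S_0^{−1} = 7^{−1} = 2 (mod 13), so α_err = 3·2 = 6 ≡ 6 = α_5. Error position i = 5.
  Consistency check: S_2/S_1 = 5·9 = 45 ≡ 6 = α_err ✓ (single-error assumption holds).
Step 4: error magnitude e = S_0/v_5 = S_0·∏_{j≠5}(α_5 − α_j) = 7·10 = 70 ≡ 5 (mod 13).
Step 5: correct position 5: c_5 = r_5 − e = 12 − 5 ≡ 7 (mod 13). Hence c = [1, 3, 9, 4, 7].
  Check: interpolating c through the α_i gives m(x) = 5 + 9·x (degree < 2) with m(α_i) = c_i for every i, so c is indeed a codeword.


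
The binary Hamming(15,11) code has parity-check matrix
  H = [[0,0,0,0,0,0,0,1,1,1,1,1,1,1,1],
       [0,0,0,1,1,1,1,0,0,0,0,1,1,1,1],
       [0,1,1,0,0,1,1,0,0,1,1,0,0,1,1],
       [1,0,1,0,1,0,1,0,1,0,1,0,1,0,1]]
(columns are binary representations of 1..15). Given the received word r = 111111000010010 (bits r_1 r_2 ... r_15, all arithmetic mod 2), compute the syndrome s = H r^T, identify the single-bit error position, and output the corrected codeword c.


s = (0, 0, 1, 0)^T, error position = 2, corrected codeword c = 101111000010010

Compute s = H r^T mod 2 one row at a time:
  s_1 = 0 + 0 + 0 + 1 + 0 + 0 + 1 + 0 = 2 ≡ 0 (mod 2).
  s_2 = 1 + 1 + 1 + 0 + 0 + 0 + 1 + 0 = 4 ≡ 0 (mod 2).
  s_3 = 1 + 1 + 1 + 0 + 0 + 1 + 1 + 0 = 5 ≡ 1 (mod 2).
  s_4 = 1 + 1 + 1 + 0 + 0 + 1 + 0 + 0 = 4 ≡ 0 (mod 2).
s = (0, 0, 1, 0)^T — this equals column 2 of H (binary 0010), so error is at position 2.
Correct: flip bit 2 of r = 111111000010010 to get c = 101111000010010.


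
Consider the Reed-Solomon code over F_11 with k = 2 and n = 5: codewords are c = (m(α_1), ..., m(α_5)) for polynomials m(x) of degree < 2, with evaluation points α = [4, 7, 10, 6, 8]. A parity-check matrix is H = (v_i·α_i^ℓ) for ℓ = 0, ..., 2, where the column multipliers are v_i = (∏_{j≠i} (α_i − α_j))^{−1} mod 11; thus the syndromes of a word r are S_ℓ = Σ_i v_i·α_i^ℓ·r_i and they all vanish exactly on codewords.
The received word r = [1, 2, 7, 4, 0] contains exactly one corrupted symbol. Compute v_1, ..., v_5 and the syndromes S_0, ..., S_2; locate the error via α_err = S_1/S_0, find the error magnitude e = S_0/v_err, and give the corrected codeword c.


S = (4, 5, 9), error at position 1, error magnitude e = 4, c = [8, 2, 7, 4, 0].

Step 1: column multipliers v_i = (∏_{j≠i}(α_i − α_j))^{−1} mod 11.
  i = 1 (α = 4): (4−7)(4−10)(4−6)(4−8) = (−3)·(−6)·(−2)·(−4) = 144 ≡ 1, so v_1 = 1^{−1} = 1 (mod 11).
  i = 2 (α = 7): (7−4)(7−10)(7−6)(7−8) = 3·(−3)·1·(−1) = 9 ≡ 9, so v_2 = 9^{−1} = 5 (mod 11).
  i = 3 (α = 10): (10−4)(10−7)(10−6)(10−8) = 6·3·4·2 = 144 ≡ 1, so v_3 = 1^{−1} = 1 (mod 11).
  i = 4 (α = 6): (6−4)(6−7)(6−10)(6−8) = 2·(−1)·(−4)·(−2) = −16 ≡ 6, so v_4 = 6^{−1} = 2 (mod 11).
  i = 5 (α = 8): (8−4)(8−7)(8−10)(8−6) = 4·1·(−2)·2 = −16 ≡ 6, so v_5 = 6^{−1} = 2 (mod 11).
  v = [1, 5, 1, 2, 2].
Step 2: syndromes of r = [1, 2, 7, 4, 0] (all sums mod 11).
  S_0 = Σ v_i r_i = 1·1 + 5·2 + 1·7 + 2·4 + 2·0 = 26 ≡ 4.
  S_1 = Σ v_i α_i r_i = 1·4·1 + 5·7·2 + 1·10·7 + 2·6·4 + 2·8·0 = 192 ≡ 5.
  α_i^2 mod 11 = [5, 5, 1, 3, 9].
  S_2 = Σ v_i α_i^2 r_i = 1·5·1 + 5·5·2 + 1·1·7 + 2·3·4 + 2·9·0 = 86 ≡ 9.
  S = (4, 5, 9) ≠ 0, so r is not a codeword (an error is present).
Step 3: locate the error. For a single error e at position i, S_ℓ = v_i·e·α_i^ℓ, so α_err = S_1/S_0.
  S_0^{−1} = 4^{−1} = 3 (mod 11), so α_err = 5·3 = 15 ≡ 4 = α_1. Error position i = 1.
  Consistency check: S_2/S_1 = 9·9 = 81 ≡ 4 = α_err ✓ (single-error assumption holds).
Step 4: error magnitude e = S_0/v_1 = S_0·∏_{j≠1}(α_1 − α_j) = 4·1 = 4 ≡ 4 (mod 11).
Step 5: correct position 1: c_1 = r_1 − e = 1 − 4 ≡ 8 (mod 11). Hence c = [8, 2, 7, 4, 0].
  Check: interpolating c through the α_i gives m(x) = 5 + 9·x (degree < 2) with m(α_i) = c_i for every i, so c is indeed a codeword.


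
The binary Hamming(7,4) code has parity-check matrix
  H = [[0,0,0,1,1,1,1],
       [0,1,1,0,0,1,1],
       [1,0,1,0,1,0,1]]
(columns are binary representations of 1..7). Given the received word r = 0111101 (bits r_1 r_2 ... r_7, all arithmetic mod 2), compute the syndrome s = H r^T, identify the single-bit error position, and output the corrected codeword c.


s = (1, 1, 1)^T, error position = 7, corrected codeword c = 0111100

Compute s = H r^T mod 2 one row at a time:
  s_1 = 1 + 1 + 0 + 1 = 3 ≡ 1 (mod 2).
  s_2 = 1 + 1 + 0 + 1 = 3 ≡ 1 (mod 2).
  s_3 = 0 + 1 + 1 + 1 = 3 ≡ 1 (mod 2).
s = (1, 1, 1)^T — this equals column 7 of H (binary 111), so error is at position 7.
Correct: flip bit 7 of r = 0111101 to get c = 0111100.


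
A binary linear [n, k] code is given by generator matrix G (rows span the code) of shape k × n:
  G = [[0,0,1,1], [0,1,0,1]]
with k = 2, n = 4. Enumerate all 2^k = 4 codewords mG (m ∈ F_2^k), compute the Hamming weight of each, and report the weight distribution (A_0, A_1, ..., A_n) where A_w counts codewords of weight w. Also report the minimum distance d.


Weight distribution: A_0 = 1, A_2 = 3. Minimum distance d = 2.

Enumerate all 2^2 = 4 messages m ∈ F_2^2.
For each, compute codeword c = mG in F_2^4, then tally its weight.
  m = 00 → c = 0000, weight = 0.
  m = 10 → c = 0011, weight = 2.
  m = 01 → c = 0101, weight = 2.
  m = 11 → c = 0110, weight = 2.
Tally weights:
  weight 0: 1 codewords.
  weight 2: 3 codewords.
Minimum distance d = smallest w > 0 with A_w > 0 = 2.
Sanity: Σ A_w = 4 = 2^2 = 4 ✓.


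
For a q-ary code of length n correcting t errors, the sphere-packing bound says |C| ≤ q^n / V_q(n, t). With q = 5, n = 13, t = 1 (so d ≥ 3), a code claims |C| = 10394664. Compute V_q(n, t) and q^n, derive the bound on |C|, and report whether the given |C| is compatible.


V_q(n, t) = 53, q^n = 1220703125, Hamming bound = 23032134, |C| = 10394664 ≤ bound (satisfied).

Step 1: Compute V_q(n, t) = Σ_{j=0}^1 C(n, j) (q−1)^j.
  j = 0: C(13,0)·(4)^0 = 1·1 = 1.
  j = 1: C(13,1)·(4)^1 = 13·4 = 52.
  V_q(n, t) = 1 + 52 = 53.
Step 2: q^n = 5^13 = 1220703125.
Step 3: Hamming bound ⌊q^n / V_q(n,t)⌋ = ⌊1220703125/53⌋ = 23032134.
Step 4: Compare |C| = 10394664 to 23032134: satisfied.
The claimed |C| lies below the Hamming bound.


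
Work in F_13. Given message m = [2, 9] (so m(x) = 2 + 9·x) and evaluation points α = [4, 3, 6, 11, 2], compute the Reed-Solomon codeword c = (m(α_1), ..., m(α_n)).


c = [12, 3, 4, 10, 7]

Message polynomial: m(x) = 2 + 9·x (mod 13).
For each evaluation point α_i, compute m(α_i) mod 13:
  α_1 = 4: Horner steps 9 → 12, so m(4) = 12.
  α_2 = 3: Horner steps 9 → 3, so m(3) = 3.
  α_3 = 6: Horner steps 9 → 4, so m(6) = 4.
  α_4 = 11: Horner steps 9 → 10, so m(11) = 10.
  α_5 = 2: Horner steps 9 → 7, so m(2) = 7.
Codeword c = [12, 3, 4, 10, 7] ∈ F_13^5.


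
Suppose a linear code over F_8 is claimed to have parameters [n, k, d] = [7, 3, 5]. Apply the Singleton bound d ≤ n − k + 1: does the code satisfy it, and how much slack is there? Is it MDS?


Singleton RHS = n − k + 1 = 5, slack = 0, bound satisfied, MDS.

Singleton bound: d ≤ n − k + 1.
Here n = 7, k = 3, so n − k + 1 = 5.
Given d = 5, check d ≤ 5: YES.
Slack = (n − k + 1) − d = 0.
The code is MDS (slack = 0).
Description: the claimed parameters are [7, 3, 5]_8; such a code would be MDS (meets Singleton bound).


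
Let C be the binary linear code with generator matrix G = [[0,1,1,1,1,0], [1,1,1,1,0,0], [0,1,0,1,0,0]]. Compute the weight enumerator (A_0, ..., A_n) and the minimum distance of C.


Weight distribution: A_0 = 1, A_2 = 4, A_4 = 3. Minimum distance d = 2.

Enumerate all 2^3 = 8 messages m ∈ F_2^3.
For each, compute codeword c = mG in F_2^6, then tally its weight.
  m = 000 → c = 000000, weight = 0.
  m = 100 → c = 011110, weight = 4.
  m = 010 → c = 111100, weight = 4.
  m = 110 → c = 100010, weight = 2.
  m = 001 → c = 010100, weight = 2.
  m = 101 → c = 001010, weight = 2.
  m = 011 → c = 101000, weight = 2.
  m = 111 → c = 110110, weight = 4.
Tally weights:
  weight 0: 1 codewords.
  weight 2: 4 codewords.
  weight 4: 3 codewords.
Minimum distance d = smallest w > 0 with A_w > 0 = 2.
Sanity: Σ A_w = 8 = 2^3 = 8 ✓.


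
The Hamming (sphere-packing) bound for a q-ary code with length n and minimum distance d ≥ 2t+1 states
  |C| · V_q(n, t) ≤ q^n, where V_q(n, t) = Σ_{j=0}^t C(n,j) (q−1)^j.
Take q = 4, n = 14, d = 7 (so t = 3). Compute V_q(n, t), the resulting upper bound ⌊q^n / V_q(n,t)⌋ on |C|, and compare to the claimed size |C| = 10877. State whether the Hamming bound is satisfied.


V_q(n, t) = 10690, q^n = 268435456, Hamming bound = 25110, |C| = 10877 ≤ bound (satisfied).

Step 1: Compute V_q(n, t) = Σ_{j=0}^3 C(n, j) (q−1)^j.
  j = 0: C(14,0)·(3)^0 = 1·1 = 1.
  j = 1: C(14,1)·(3)^1 = 14·3 = 42.
  j = 2: C(14,2)·(3)^2 = 91·9 = 819.
  j = 3: C(14,3)·(3)^3 = 364·27 = 9828.
  V_q(n, t) = 1 + 42 + 819 + 9828 = 10690.
Step 2: q^n = 4^14 = 268435456.
Step 3: Hamming bound ⌊q^n / V_q(n,t)⌋ = ⌊268435456/10690⌋ = 25110.
Step 4: Compare |C| = 10877 to 25110: satisfied.
The claimed |C| lies below the Hamming bound.
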